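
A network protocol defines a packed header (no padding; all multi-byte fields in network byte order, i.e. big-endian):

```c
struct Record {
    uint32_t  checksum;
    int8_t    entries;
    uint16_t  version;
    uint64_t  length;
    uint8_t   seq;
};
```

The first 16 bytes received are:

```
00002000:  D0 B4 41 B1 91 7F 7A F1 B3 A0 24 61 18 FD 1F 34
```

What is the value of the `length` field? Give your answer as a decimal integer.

`length` follows `checksum` (4 B), `entries` (1 B), `version` (2 B), so it starts at offset 4 + 1 + 2 = 7 and occupies 8 bytes.
Bytes at offsets 7..14: F1 B3 A0 24 61 18 FD 1F.
Big-endian: lowest address holds the most-significant byte.
The bytes are already most-significant first: 0xF1B3A0246118FD1F.
0xF1B3A0246118FD1F = 17416440262080134431.

17416440262080134431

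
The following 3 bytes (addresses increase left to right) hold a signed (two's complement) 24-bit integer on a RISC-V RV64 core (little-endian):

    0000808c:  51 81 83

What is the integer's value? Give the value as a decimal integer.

In little-endian order the low byte comes first in memory.
Reassemble most-significant byte first: 83 81 51 → 0x838151.
Top bit is set, so as a signed 24-bit value this is 0x838151 − 2^24 = -8158895.

-8158895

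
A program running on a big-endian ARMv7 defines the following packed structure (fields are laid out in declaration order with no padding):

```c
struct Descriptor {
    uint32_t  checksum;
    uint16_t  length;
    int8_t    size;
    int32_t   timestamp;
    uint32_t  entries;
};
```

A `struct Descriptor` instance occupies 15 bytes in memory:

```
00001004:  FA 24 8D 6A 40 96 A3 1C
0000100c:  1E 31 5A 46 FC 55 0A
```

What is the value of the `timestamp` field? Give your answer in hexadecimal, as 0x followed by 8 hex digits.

`timestamp` follows `checksum` (4 B), `length` (2 B), `size` (1 B), so it starts at offset 4 + 2 + 1 = 7 and occupies 4 bytes.
Bytes at offsets 7..10: 1C 1E 31 5A.
Big-endian stores the most-significant byte at the lowest address.
The bytes are already most-significant first: 0x1C1E315A.

0x1C1E315A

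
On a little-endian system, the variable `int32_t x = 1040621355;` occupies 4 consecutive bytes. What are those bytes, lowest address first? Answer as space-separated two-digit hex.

2B 9F 06 3E

1040621355 in hexadecimal, padded to 32 bits, is 0x3E069F2B.
Split into bytes (most-significant first): 3E 06 9F 2B.
Little-endian stores the least-significant byte at the lowest address.
So at ascending addresses the bytes are 2B 9F 06 3E.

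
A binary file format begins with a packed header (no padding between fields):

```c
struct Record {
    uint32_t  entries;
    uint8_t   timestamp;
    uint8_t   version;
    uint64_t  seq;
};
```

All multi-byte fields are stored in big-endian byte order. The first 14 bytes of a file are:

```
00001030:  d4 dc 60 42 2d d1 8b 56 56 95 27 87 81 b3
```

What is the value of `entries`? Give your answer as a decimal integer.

3571212354

`entries` is the first field, at byte offset 0, occupying 4 bytes.
Bytes at offsets 0..3: D4 DC 60 42.
Big-endian: lowest address holds the most-significant byte.
The bytes are already most-significant first: 0xD4DC6042.
0xD4DC6042 = 3571212354.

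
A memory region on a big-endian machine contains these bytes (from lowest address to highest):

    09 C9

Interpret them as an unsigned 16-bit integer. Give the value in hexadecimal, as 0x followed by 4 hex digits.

Big-endian: lowest address holds the most-significant byte.
The bytes are already most-significant first: 0x09C9.

0x09C9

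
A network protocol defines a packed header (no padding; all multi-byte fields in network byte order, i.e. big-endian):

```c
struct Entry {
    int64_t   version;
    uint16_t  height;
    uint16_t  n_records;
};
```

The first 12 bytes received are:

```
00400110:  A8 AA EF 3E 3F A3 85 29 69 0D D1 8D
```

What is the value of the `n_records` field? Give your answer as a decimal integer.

53645

`n_records` follows `version` (8 B), `height` (2 B), so it starts at offset 8 + 2 = 10 and occupies 2 bytes.
Bytes at offsets 10..11: D1 8D.
Big-endian: lowest address holds the most-significant byte.
The bytes are already most-significant first: 0xD18D.
0xD18D = 53645.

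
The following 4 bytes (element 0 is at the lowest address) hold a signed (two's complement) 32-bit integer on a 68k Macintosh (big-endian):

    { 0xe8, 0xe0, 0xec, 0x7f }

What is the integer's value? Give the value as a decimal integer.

Big-endian stores the most-significant byte at the lowest address.
The bytes are already most-significant first: 0xE8E0EC7F.
Top bit is set, so as a signed 32-bit value this is 0xE8E0EC7F − 2^32 = -387912577.

-387912577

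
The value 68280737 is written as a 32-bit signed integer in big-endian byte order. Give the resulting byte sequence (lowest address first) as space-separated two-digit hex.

04 11 E1 A1

68280737 in hexadecimal, padded to 32 bits, is 0x0411E1A1.
Split into bytes (most-significant first): 04 11 E1 A1.
Big-endian: lowest address holds the most-significant byte.
So the memory order matches the most-significant-first order: 04 11 E1 A1.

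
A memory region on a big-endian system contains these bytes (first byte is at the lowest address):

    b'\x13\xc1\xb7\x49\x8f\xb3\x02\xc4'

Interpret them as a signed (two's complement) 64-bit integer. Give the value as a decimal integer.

Big-endian: lowest address holds the most-significant byte.
The bytes are already most-significant first: 0x13C1B7498FB302C4.
0x13C1B7498FB302C4 = 1423620483797156548.

1423620483797156548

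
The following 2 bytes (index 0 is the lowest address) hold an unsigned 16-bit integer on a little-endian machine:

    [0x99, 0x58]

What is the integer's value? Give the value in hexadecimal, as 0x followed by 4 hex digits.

0x5899

In little-endian order the low byte comes first in memory.
Reassemble most-significant byte first: 58 99 → 0x5899.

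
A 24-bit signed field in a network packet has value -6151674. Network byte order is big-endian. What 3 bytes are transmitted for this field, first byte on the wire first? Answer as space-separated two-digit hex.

A2 22 06

Two's complement of -6151674 in 24 bits: 6151674 = 0x5DDDFA; invert → 0xA22205; add 1 → 0xA22206.
Split into bytes (most-significant first): A2 22 06.
Big-endian: lowest address holds the most-significant byte.
So the memory order matches the most-significant-first order: A2 22 06.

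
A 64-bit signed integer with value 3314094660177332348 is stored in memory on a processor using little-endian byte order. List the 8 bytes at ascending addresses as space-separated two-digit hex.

3314094660177332348 in hexadecimal, padded to 64 bits, is 0x2DFE0788DBE3887C.
Split into bytes (most-significant first): 2D FE 07 88 DB E3 88 7C.
In little-endian order the low byte comes first in memory.
So at ascending addresses the bytes are 7C 88 E3 DB 88 07 FE 2D.

7C 88 E3 DB 88 07 FE 2D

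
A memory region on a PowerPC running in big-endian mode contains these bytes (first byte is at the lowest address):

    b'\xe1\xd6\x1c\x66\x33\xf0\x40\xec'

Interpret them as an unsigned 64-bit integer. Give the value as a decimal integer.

16273225528833491180

Big-endian stores the most-significant byte at the lowest address.
The bytes are already most-significant first: 0xE1D61C6633F040EC.
0xE1D61C6633F040EC = 16273225528833491180.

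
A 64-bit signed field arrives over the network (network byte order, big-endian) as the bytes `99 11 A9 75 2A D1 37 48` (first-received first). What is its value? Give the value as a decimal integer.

-7416960790607874232

In big-endian order the high byte comes first in memory.
The bytes are already most-significant first: 0x9911A9752AD13748.
Top bit is set, so as a signed 64-bit value this is 0x9911A9752AD13748 − 2^64 = -7416960790607874232.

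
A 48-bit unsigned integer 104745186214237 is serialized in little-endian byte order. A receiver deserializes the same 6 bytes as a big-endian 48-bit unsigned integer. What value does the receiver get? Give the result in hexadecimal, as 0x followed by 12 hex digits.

0x5DC19DE3435F

104745186214237 in 48-bit hexadecimal is 0x5F43E39DC15D.
Stored little-endian, the bytes at ascending addresses are 5D C1 9D E3 43 5F.
Read back as big-endian, the last byte is least significant, giving 0x5DC19DE3435F.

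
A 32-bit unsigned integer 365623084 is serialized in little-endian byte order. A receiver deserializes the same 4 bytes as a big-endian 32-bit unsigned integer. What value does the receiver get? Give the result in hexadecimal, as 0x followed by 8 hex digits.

0x2CF7CA15

365623084 in 32-bit hexadecimal is 0x15CAF72C.
Stored little-endian, the bytes at ascending addresses are 2C F7 CA 15.
Read back as big-endian, the last byte is least significant, giving 0x2CF7CA15.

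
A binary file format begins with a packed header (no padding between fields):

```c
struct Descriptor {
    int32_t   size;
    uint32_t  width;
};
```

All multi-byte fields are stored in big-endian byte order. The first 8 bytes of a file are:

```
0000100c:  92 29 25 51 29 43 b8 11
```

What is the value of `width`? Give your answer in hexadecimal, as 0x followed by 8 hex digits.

0x2943B811

`width` follows `size` (4 bytes), so it starts at byte offset 4 and occupies 4 bytes.
Bytes at offsets 4..7: 29 43 B8 11.
Big-endian: lowest address holds the most-significant byte.
The bytes are already most-significant first: 0x2943B811.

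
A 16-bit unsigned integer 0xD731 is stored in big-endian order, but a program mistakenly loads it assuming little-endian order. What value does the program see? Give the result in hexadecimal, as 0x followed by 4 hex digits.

Stored big-endian, the bytes at ascending addresses are D7 31.
Read back as little-endian, the first byte is least significant, giving 0x31D7.

0x31D7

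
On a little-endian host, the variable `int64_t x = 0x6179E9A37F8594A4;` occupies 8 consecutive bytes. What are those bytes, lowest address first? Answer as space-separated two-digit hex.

A4 94 85 7F A3 E9 79 61

Split into bytes (most-significant first): 61 79 E9 A3 7F 85 94 A4.
Little-endian: lowest address holds the least-significant byte.
So at ascending addresses the bytes are A4 94 85 7F A3 E9 79 61.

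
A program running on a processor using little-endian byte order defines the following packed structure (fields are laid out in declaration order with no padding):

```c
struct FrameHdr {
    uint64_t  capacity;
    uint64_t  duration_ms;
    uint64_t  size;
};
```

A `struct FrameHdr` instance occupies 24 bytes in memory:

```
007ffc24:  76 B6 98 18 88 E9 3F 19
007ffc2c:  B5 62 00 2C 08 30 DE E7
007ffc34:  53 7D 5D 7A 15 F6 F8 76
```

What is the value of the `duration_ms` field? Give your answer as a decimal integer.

16707844479247213237

`duration_ms` follows `capacity` (8 bytes), so it starts at byte offset 8 and occupies 8 bytes.
Bytes at offsets 8..15: B5 62 00 2C 08 30 DE E7.
Little-endian stores the least-significant byte at the lowest address.
Reassemble most-significant byte first: E7 DE 30 08 2C 00 62 B5 → 0xE7DE30082C0062B5.
0xE7DE30082C0062B5 = 16707844479247213237.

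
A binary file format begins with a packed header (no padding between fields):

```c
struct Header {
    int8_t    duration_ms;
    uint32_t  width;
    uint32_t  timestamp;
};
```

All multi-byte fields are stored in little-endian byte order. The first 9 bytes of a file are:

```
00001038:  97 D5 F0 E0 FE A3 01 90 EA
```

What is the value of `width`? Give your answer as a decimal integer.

4276154581

`width` follows `duration_ms` (1 byte), so it starts at byte offset 1 and occupies 4 bytes.
Bytes at offsets 1..4: D5 F0 E0 FE.
Little-endian stores the least-significant byte at the lowest address.
Reassemble most-significant byte first: FE E0 F0 D5 → 0xFEE0F0D5.
0xFEE0F0D5 = 4276154581.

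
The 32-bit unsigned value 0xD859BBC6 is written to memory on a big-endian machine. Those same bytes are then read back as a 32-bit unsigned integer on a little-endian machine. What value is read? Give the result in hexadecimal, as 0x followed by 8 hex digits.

Stored big-endian, the bytes at ascending addresses are D8 59 BB C6.
Read back as little-endian, the first byte is least significant, giving 0xC6BB59D8.

0xC6BB59D8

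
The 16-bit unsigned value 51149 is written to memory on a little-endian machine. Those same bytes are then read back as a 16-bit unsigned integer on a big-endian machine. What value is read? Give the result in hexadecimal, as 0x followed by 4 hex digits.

0xCDC7

51149 in 16-bit hexadecimal is 0xC7CD.
Stored little-endian, the bytes at ascending addresses are CD C7.
Read back as big-endian, the last byte is least significant, giving 0xCDC7.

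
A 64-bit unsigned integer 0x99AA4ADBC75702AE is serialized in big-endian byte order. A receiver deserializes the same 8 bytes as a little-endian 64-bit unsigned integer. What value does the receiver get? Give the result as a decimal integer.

Stored big-endian, the bytes at ascending addresses are 99 AA 4A DB C7 57 02 AE.
Read back as little-endian, the first byte is least significant, giving 0xAE0257C7DB4AAA99.
0xAE0257C7DB4AAA99 = 12538680828442094233.

12538680828442094233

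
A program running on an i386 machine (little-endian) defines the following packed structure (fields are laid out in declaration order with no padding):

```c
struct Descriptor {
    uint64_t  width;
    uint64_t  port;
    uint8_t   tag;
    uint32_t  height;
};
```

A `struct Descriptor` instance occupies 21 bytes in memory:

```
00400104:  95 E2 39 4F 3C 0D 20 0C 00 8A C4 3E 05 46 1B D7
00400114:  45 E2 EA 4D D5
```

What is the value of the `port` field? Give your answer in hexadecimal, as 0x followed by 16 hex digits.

0xD71B46053EC48A00

`port` follows `width` (8 bytes), so it starts at byte offset 8 and occupies 8 bytes.
Bytes at offsets 8..15: 00 8A C4 3E 05 46 1B D7.
Little-endian stores the least-significant byte at the lowest address.
Reassemble most-significant byte first: D7 1B 46 05 3E C4 8A 00 → 0xD71B46053EC48A00.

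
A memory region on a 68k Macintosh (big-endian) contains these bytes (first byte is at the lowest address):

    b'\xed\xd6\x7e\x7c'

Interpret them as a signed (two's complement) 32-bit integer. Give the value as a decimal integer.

Big-endian: lowest address holds the most-significant byte.
The bytes are already most-significant first: 0xEDD67E7C.
Top bit is set, so as a signed 32-bit value this is 0xEDD67E7C − 2^32 = -304710020.

-304710020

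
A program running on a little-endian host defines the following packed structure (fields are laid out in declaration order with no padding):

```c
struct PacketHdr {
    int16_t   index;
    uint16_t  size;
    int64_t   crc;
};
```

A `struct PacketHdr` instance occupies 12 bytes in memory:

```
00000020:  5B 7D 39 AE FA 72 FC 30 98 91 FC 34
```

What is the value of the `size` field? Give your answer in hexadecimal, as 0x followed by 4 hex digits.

`size` follows `index` (2 bytes), so it starts at byte offset 2 and occupies 2 bytes.
Bytes at offsets 2..3: 39 AE.
Little-endian stores the least-significant byte at the lowest address.
Reassemble most-significant byte first: AE 39 → 0xAE39.

0xAE39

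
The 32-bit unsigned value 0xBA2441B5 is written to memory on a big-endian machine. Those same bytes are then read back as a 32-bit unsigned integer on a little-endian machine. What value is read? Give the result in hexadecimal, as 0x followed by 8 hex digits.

Stored big-endian, the bytes at ascending addresses are BA 24 41 B5.
Read back as little-endian, the first byte is least significant, giving 0xB54124BA.

0xB54124BA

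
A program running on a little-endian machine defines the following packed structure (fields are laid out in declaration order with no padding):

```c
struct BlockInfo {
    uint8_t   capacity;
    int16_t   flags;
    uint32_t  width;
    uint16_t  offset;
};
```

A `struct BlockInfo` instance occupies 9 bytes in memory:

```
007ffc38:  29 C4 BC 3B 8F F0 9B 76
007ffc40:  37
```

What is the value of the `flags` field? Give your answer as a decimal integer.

-17212

`flags` follows `capacity` (1 byte), so it starts at byte offset 1 and occupies 2 bytes.
Bytes at offsets 1..2: C4 BC.
Little-endian stores the least-significant byte at the lowest address.
Reassemble most-significant byte first: BC C4 → 0xBCC4.
Top bit is set, so as a signed 16-bit value this is 0xBCC4 − 2^16 = -17212.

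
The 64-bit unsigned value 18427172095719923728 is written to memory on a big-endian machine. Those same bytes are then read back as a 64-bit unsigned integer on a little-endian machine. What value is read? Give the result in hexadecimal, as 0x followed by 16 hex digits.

0x106060C46377BAFF

18427172095719923728 in 64-bit hexadecimal is 0xFFBA7763C4606010.
Stored big-endian, the bytes at ascending addresses are FF BA 77 63 C4 60 60 10.
Read back as little-endian, the first byte is least significant, giving 0x106060C46377BAFF.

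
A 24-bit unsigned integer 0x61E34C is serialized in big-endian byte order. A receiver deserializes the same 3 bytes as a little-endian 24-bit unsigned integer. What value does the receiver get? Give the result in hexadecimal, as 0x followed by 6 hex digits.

0x4CE361

Stored big-endian, the bytes at ascending addresses are 61 E3 4C.
Read back as little-endian, the first byte is least significant, giving 0x4CE361.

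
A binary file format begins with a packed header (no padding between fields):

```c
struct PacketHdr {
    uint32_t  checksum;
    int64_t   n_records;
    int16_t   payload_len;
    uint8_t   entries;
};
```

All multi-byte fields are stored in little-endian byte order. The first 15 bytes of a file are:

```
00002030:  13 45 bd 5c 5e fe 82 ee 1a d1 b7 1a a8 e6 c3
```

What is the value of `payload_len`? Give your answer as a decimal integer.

`payload_len` follows `checksum` (4 B), `n_records` (8 B), so it starts at offset 4 + 8 = 12 and occupies 2 bytes.
Bytes at offsets 12..13: A8 E6.
Little-endian stores the least-significant byte at the lowest address.
Reassemble most-significant byte first: E6 A8 → 0xE6A8.
Top bit is set, so as a signed 16-bit value this is 0xE6A8 − 2^16 = -6488.

-6488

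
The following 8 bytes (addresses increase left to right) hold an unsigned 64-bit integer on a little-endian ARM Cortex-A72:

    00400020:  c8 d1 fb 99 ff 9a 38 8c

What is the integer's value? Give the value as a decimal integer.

Little-endian stores the least-significant byte at the lowest address.
Reassemble most-significant byte first: 8C 38 9A FF 99 FB D1 C8 → 0x8C389AFF99FBD1C8.
0x8C389AFF99FBD1C8 = 10103996186596463048.

10103996186596463048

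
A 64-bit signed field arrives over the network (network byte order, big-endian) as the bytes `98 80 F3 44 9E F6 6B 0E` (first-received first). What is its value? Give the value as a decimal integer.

-7457693506875266290

In big-endian order the high byte comes first in memory.
The bytes are already most-significant first: 0x9880F3449EF66B0E.
Top bit is set, so as a signed 64-bit value this is 0x9880F3449EF66B0E − 2^64 = -7457693506875266290.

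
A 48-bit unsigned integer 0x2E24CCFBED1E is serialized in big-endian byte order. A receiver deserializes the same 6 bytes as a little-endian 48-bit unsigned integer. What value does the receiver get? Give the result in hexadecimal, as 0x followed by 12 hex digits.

0x1EEDFBCC242E

Stored big-endian, the bytes at ascending addresses are 2E 24 CC FB ED 1E.
Read back as little-endian, the first byte is least significant, giving 0x1EEDFBCC242E.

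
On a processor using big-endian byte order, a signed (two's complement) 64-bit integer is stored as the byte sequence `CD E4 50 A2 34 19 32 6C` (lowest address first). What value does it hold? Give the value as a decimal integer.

-3610672343655304596

Big-endian stores the most-significant byte at the lowest address.
The bytes are already most-significant first: 0xCDE450A23419326C.
Top bit is set, so as a signed 64-bit value this is 0xCDE450A23419326C − 2^64 = -3610672343655304596.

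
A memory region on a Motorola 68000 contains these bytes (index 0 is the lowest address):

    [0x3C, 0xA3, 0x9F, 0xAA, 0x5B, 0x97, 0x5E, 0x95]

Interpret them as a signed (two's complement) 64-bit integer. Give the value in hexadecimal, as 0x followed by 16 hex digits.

Big-endian: lowest address holds the most-significant byte.
The bytes are already most-significant first: 0x3CA39FAA5B975E95.

0x3CA39FAA5B975E95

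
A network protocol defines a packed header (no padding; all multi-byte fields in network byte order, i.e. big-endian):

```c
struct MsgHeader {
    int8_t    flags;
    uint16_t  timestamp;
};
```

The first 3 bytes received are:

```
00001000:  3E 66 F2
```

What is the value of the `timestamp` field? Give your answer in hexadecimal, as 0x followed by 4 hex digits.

0x66F2

`timestamp` follows `flags` (1 byte), so it starts at byte offset 1 and occupies 2 bytes.
Bytes at offsets 1..2: 66 F2.
In big-endian order the high byte comes first in memory.
The bytes are already most-significant first: 0x66F2.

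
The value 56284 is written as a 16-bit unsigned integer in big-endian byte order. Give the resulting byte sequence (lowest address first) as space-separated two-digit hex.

DB DC

56284 in hexadecimal, padded to 16 bits, is 0xDBDC.
Split into bytes (most-significant first): DB DC.
In big-endian order the high byte comes first in memory.
So the memory order matches the most-significant-first order: DB DC.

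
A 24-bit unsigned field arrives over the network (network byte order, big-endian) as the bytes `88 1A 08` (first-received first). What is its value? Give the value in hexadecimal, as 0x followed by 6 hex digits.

0x881A08

Big-endian: lowest address holds the most-significant byte.
The bytes are already most-significant first: 0x881A08.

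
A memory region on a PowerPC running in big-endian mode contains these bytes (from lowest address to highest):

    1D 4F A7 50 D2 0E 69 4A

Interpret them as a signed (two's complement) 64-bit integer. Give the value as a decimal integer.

2112090715823434058

Big-endian stores the most-significant byte at the lowest address.
The bytes are already most-significant first: 0x1D4FA750D20E694A.
0x1D4FA750D20E694A = 2112090715823434058.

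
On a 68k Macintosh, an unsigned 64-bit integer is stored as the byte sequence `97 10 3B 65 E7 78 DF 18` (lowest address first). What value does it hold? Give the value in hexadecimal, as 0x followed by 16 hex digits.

0x97103B65E778DF18

In big-endian order the high byte comes first in memory.
The bytes are already most-significant first: 0x97103B65E778DF18.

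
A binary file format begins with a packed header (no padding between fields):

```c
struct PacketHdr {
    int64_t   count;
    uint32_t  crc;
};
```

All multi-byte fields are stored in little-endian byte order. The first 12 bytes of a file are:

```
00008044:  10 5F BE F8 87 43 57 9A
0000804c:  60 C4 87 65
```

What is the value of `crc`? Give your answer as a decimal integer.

1703396448

`crc` follows `count` (8 bytes), so it starts at byte offset 8 and occupies 4 bytes.
Bytes at offsets 8..11: 60 C4 87 65.
In little-endian order the low byte comes first in memory.
Reassemble most-significant byte first: 65 87 C4 60 → 0x6587C460.
0x6587C460 = 1703396448.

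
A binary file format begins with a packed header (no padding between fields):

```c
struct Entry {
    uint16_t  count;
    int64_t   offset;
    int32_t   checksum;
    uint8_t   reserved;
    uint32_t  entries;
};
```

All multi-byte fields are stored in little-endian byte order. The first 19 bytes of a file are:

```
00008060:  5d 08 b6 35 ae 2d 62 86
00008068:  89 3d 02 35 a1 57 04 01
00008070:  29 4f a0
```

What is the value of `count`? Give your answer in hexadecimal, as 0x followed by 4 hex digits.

0x085D

`count` is the first field, at byte offset 0, occupying 2 bytes.
Bytes at offsets 0..1: 5D 08.
Little-endian stores the least-significant byte at the lowest address.
Reassemble most-significant byte first: 08 5D → 0x085D.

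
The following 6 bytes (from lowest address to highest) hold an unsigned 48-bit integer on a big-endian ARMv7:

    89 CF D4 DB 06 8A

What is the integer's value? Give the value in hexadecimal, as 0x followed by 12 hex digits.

Big-endian: lowest address holds the most-significant byte.
The bytes are already most-significant first: 0x89CFD4DB068A.

0x89CFD4DB068A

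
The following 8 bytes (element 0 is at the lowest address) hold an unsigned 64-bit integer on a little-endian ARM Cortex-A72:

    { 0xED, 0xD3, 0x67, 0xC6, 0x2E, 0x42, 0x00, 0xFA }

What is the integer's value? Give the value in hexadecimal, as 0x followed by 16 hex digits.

0xFA00422EC667D3ED

In little-endian order the low byte comes first in memory.
Reassemble most-significant byte first: FA 00 42 2E C6 67 D3 ED → 0xFA00422EC667D3ED.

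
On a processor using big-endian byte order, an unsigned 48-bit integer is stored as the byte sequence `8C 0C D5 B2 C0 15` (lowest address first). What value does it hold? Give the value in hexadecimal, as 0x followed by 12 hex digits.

0x8C0CD5B2C015

In big-endian order the high byte comes first in memory.
The bytes are already most-significant first: 0x8C0CD5B2C015.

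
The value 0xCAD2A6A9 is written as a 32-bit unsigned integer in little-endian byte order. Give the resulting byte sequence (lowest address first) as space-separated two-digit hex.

A9 A6 D2 CA

Split into bytes (most-significant first): CA D2 A6 A9.
Little-endian: lowest address holds the least-significant byte.
So at ascending addresses the bytes are A9 A6 D2 CA.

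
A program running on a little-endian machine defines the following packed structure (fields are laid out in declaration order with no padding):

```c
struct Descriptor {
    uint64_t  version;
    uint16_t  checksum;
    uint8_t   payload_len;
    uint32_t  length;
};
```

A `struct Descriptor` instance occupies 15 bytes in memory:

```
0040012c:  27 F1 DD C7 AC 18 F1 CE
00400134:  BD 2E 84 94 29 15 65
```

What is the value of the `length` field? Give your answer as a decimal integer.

`length` follows `version` (8 B), `checksum` (2 B), `payload_len` (1 B), so it starts at offset 8 + 2 + 1 = 11 and occupies 4 bytes.
Bytes at offsets 11..14: 94 29 15 65.
Little-endian: lowest address holds the least-significant byte.
Reassemble most-significant byte first: 65 15 29 94 → 0x65152994.
0x65152994 = 1695885716.

1695885716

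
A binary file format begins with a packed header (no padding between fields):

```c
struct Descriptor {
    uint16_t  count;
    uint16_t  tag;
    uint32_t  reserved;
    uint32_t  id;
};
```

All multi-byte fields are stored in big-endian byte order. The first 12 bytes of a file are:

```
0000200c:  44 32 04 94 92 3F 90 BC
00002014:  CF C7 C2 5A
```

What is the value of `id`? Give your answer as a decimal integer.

`id` follows `count` (2 B), `tag` (2 B), `reserved` (4 B), so it starts at offset 2 + 2 + 4 = 8 and occupies 4 bytes.
Bytes at offsets 8..11: CF C7 C2 5A.
Big-endian: lowest address holds the most-significant byte.
The bytes are already most-significant first: 0xCFC7C25A.
0xCFC7C25A = 3485975130.

3485975130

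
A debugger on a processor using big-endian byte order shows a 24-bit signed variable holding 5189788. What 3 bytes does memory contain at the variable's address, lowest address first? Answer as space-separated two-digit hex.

5189788 in hexadecimal, padded to 24 bits, is 0x4F309C.
Split into bytes (most-significant first): 4F 30 9C.
In big-endian order the high byte comes first in memory.
So the memory order matches the most-significant-first order: 4F 30 9C.

4F 30 9C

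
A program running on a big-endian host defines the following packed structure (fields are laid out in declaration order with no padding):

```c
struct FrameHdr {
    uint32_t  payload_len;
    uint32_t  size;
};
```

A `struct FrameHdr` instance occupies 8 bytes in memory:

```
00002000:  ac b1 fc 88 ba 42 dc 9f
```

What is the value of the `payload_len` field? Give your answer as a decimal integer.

2897345672

`payload_len` is the first field, at byte offset 0, occupying 4 bytes.
Bytes at offsets 0..3: AC B1 FC 88.
In big-endian order the high byte comes first in memory.
The bytes are already most-significant first: 0xACB1FC88.
0xACB1FC88 = 2897345672.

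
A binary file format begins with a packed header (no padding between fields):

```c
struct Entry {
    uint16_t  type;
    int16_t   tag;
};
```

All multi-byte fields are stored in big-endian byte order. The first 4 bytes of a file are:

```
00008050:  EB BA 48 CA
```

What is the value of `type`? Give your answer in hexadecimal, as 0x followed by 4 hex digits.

`type` is the first field, at byte offset 0, occupying 2 bytes.
Bytes at offsets 0..1: EB BA.
Big-endian stores the most-significant byte at the lowest address.
The bytes are already most-significant first: 0xEBBA.

0xEBBA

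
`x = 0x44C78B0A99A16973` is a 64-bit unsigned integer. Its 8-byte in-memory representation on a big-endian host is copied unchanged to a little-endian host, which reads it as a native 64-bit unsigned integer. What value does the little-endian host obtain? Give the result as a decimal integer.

8316355865595332420

Stored big-endian, the bytes at ascending addresses are 44 C7 8B 0A 99 A1 69 73.
Read back as little-endian, the first byte is least significant, giving 0x7369A1990A8BC744.
0x7369A1990A8BC744 = 8316355865595332420.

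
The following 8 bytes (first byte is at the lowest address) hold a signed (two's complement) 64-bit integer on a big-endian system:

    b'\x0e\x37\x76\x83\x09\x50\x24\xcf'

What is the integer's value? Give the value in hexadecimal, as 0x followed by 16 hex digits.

Big-endian: lowest address holds the most-significant byte.
The bytes are already most-significant first: 0x0E377683095024CF.

0x0E377683095024CF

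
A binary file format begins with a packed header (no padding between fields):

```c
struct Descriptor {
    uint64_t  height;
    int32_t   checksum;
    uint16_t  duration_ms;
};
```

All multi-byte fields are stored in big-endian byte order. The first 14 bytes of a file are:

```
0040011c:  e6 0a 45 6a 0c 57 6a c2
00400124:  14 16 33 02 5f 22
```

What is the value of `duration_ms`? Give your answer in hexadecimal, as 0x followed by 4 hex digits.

`duration_ms` follows `height` (8 B), `checksum` (4 B), so it starts at offset 8 + 4 = 12 and occupies 2 bytes.
Bytes at offsets 12..13: 5F 22.
In big-endian order the high byte comes first in memory.
The bytes are already most-significant first: 0x5F22.

0x5F22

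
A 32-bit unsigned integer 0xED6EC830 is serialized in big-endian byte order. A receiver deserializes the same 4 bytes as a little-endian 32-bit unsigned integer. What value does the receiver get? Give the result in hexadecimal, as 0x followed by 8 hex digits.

Stored big-endian, the bytes at ascending addresses are ED 6E C8 30.
Read back as little-endian, the first byte is least significant, giving 0x30C86EED.

0x30C86EED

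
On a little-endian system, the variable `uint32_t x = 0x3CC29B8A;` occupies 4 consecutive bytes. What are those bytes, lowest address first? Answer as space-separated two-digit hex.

Split into bytes (most-significant first): 3C C2 9B 8A.
In little-endian order the low byte comes first in memory.
So at ascending addresses the bytes are 8A 9B C2 3C.

8A 9B C2 3C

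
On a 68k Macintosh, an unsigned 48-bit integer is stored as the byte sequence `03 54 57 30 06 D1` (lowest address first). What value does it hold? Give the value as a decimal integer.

3660774901457

In big-endian order the high byte comes first in memory.
The bytes are already most-significant first: 0x0354573006D1.
0x0354573006D1 = 3660774901457.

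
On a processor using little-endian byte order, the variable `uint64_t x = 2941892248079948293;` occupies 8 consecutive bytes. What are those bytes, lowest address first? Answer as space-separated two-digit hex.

05 DA 47 AE 69 B3 D3 28

2941892248079948293 in hexadecimal, padded to 64 bits, is 0x28D3B369AE47DA05.
Split into bytes (most-significant first): 28 D3 B3 69 AE 47 DA 05.
Little-endian stores the least-significant byte at the lowest address.
So at ascending addresses the bytes are 05 DA 47 AE 69 B3 D3 28.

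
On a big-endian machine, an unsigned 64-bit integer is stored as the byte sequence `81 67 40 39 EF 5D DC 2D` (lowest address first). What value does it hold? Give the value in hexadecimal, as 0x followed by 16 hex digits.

Big-endian stores the most-significant byte at the lowest address.
The bytes are already most-significant first: 0x81674039EF5DDC2D.

0x81674039EF5DDC2D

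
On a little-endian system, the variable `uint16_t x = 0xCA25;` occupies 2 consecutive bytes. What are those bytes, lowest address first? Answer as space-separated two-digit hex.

Split into bytes (most-significant first): CA 25.
Little-endian: lowest address holds the least-significant byte.
So at ascending addresses the bytes are 25 CA.

25 CA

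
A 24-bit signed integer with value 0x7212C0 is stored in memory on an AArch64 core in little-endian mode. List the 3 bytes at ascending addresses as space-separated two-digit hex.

C0 12 72

Split into bytes (most-significant first): 72 12 C0.
In little-endian order the low byte comes first in memory.
So at ascending addresses the bytes are C0 12 72.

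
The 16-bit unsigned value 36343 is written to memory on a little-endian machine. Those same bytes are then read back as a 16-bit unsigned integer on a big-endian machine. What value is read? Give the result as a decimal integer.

63373

36343 in 16-bit hexadecimal is 0x8DF7.
Stored little-endian, the bytes at ascending addresses are F7 8D.
Read back as big-endian, the last byte is least significant, giving 0xF78D.
0xF78D = 63373.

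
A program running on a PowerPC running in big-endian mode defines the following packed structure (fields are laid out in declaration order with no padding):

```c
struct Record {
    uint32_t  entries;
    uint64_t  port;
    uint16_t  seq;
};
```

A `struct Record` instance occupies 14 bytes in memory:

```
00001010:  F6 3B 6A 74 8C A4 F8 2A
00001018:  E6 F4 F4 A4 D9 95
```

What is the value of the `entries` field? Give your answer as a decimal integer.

`entries` is the first field, at byte offset 0, occupying 4 bytes.
Bytes at offsets 0..3: F6 3B 6A 74.
Big-endian stores the most-significant byte at the lowest address.
The bytes are already most-significant first: 0xF63B6A74.
0xF63B6A74 = 4131089012.

4131089012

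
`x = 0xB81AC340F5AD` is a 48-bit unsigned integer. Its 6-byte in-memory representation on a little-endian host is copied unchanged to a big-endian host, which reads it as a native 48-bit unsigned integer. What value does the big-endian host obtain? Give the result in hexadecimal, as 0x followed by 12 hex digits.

0xADF540C31AB8

Stored little-endian, the bytes at ascending addresses are AD F5 40 C3 1A B8.
Read back as big-endian, the last byte is least significant, giving 0xADF540C31AB8.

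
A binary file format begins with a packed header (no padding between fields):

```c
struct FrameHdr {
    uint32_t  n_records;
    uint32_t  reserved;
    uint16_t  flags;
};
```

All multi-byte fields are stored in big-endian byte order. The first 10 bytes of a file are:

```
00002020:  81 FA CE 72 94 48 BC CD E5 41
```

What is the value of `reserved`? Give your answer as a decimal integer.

`reserved` follows `n_records` (4 bytes), so it starts at byte offset 4 and occupies 4 bytes.
Bytes at offsets 4..7: 94 48 BC CD.
Big-endian stores the most-significant byte at the lowest address.
The bytes are already most-significant first: 0x9448BCCD.
0x9448BCCD = 2487794893.

2487794893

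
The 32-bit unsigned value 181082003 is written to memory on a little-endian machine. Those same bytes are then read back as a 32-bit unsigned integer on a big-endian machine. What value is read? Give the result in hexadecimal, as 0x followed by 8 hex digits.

0x9317CB0A

181082003 in 32-bit hexadecimal is 0x0ACB1793.
Stored little-endian, the bytes at ascending addresses are 93 17 CB 0A.
Read back as big-endian, the last byte is least significant, giving 0x9317CB0A.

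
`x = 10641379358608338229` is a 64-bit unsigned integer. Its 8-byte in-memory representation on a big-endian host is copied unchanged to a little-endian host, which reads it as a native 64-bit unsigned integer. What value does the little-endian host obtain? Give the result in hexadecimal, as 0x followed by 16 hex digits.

0x352D066E25C6AD93

10641379358608338229 in 64-bit hexadecimal is 0x93ADC6256E062D35.
Stored big-endian, the bytes at ascending addresses are 93 AD C6 25 6E 06 2D 35.
Read back as little-endian, the first byte is least significant, giving 0x352D066E25C6AD93.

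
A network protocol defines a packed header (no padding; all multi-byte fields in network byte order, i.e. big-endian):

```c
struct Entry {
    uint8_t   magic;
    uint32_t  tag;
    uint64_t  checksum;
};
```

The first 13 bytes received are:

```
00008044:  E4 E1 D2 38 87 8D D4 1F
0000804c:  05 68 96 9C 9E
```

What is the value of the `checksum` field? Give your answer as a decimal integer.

`checksum` follows `magic` (1 B), `tag` (4 B), so it starts at offset 1 + 4 = 5 and occupies 8 bytes.
Bytes at offsets 5..12: 8D D4 1F 05 68 96 9C 9E.
In big-endian order the high byte comes first in memory.
The bytes are already most-significant first: 0x8DD41F0568969C9E.
0x8DD41F0568969C9E = 10219827562500496542.

10219827562500496542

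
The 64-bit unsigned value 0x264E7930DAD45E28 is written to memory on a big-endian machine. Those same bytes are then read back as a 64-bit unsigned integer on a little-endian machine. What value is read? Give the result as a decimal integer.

2908996442909134374

Stored big-endian, the bytes at ascending addresses are 26 4E 79 30 DA D4 5E 28.
Read back as little-endian, the first byte is least significant, giving 0x285ED4DA30794E26.
0x285ED4DA30794E26 = 2908996442909134374.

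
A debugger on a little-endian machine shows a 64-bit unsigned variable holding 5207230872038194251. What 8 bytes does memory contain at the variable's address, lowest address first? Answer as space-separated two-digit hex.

4B BC 48 97 E3 CC 43 48

5207230872038194251 in hexadecimal, padded to 64 bits, is 0x4843CCE39748BC4B.
Split into bytes (most-significant first): 48 43 CC E3 97 48 BC 4B.
In little-endian order the low byte comes first in memory.
So at ascending addresses the bytes are 4B BC 48 97 E3 CC 43 48.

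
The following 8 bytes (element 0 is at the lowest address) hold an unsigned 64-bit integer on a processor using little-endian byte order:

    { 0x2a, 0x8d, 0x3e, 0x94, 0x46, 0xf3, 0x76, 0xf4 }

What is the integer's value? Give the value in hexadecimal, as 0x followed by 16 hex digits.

0xF476F346943E8D2A

In little-endian order the low byte comes first in memory.
Reassemble most-significant byte first: F4 76 F3 46 94 3E 8D 2A → 0xF476F346943E8D2A.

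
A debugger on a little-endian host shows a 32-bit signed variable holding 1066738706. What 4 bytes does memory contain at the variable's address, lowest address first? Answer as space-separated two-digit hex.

12 24 95 3F

1066738706 in hexadecimal, padded to 32 bits, is 0x3F952412.
Split into bytes (most-significant first): 3F 95 24 12.
Little-endian: lowest address holds the least-significant byte.
So at ascending addresses the bytes are 12 24 95 3F.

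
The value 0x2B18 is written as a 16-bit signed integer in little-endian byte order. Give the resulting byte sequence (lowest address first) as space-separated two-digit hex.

18 2B

Split into bytes (most-significant first): 2B 18.
In little-endian order the low byte comes first in memory.
So at ascending addresses the bytes are 18 2B.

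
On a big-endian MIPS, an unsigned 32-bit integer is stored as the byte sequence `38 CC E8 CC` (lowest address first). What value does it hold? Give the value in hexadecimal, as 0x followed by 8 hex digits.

0x38CCE8CC

In big-endian order the high byte comes first in memory.
The bytes are already most-significant first: 0x38CCE8CC.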